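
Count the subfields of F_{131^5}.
F_{131^5} has 2 subfields

The subfields of F_{p^n} are exactly the fields F_{p^d} for d | n (each is the fixed field of the unique index-d subgroup of Gal(F_{p^n}/F_p) ≅ Z/nZ). The divisors of n = 5 are {1, 5}, giving 2 subfields: F_{131^1}, F_{131^5}.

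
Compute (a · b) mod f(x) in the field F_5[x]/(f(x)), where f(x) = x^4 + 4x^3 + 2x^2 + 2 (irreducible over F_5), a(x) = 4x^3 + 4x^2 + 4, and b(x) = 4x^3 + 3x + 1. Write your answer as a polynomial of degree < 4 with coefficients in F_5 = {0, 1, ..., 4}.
a · b ≡ 3x^2 + 3x (mod f(x))

Multiply in F_5[x]: a(x)·b(x) = (4x^3 + 4x^2 + 4)·(4x^3 + 3x + 1) = x^6 + x^5 + 2x^4 + 2x^3 + 4x^2 + 2x + 4. This has degree ≥ 4, so divide by f(x) over F_5: x^6 + x^5 + 2x^4 + 2x^3 + 4x^2 + 2x + 4 = (x^2 + 2x + 2)·(x^4 + 4x^3 + 2x^2 + 2) + (3x^2 + 3x). Hence a·b ≡ 3x^2 + 3x (mod f). (F_5[x]/(f) is a field with 5^4 = 625 elements since f is irreducible of degree 4.)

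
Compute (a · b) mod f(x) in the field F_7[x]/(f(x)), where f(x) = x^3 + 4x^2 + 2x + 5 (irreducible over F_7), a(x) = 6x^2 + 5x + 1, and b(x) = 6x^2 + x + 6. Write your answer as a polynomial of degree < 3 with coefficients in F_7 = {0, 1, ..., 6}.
a · b ≡ x^2 + 4x (mod f(x))

Multiply in F_7[x]: a(x)·b(x) = (6x^2 + 5x + 1)·(6x^2 + x + 6) = x^4 + x^3 + 5x^2 + 3x + 6. This has degree ≥ 3, so divide by f(x) over F_7: x^4 + x^3 + 5x^2 + 3x + 6 = (x + 4)·(x^3 + 4x^2 + 2x + 5) + (x^2 + 4x). Hence a·b ≡ x^2 + 4x (mod f). (F_7[x]/(f) is a field with 7^3 = 343 elements since f is irreducible of degree 3.)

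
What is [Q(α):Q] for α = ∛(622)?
[Q(α):Q] = 3

The minimal polynomial of α is x^3 - 622, irreducible over Q since 622 is not a perfect cube (so x^3 - 622 has no rational root). Hence [Q(α):Q] = deg(m_α) = 3.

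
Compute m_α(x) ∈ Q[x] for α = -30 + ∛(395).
m_α(x) = x^3 + 90x^2 + 2700x + 26605

Set β = α + 30 = ∛(395), so β^3 = 395. Then (α + 30)^3 - 395 = 0, i.e. α is a root of g(x) = (x + 30)^3 - 395 = x^3 + 90x^2 + 2700x + 26605. Since g(x) = h(x + 30) where h(x) = x^3 - 395, and h is irreducible over Q (because 395 is not a perfect cube, so h has no rational root, and a monic cubic with no rational root is irreducible), g is also irreducible (irreducibility is preserved under the substitution x → x + 30). Hence m_α(x) = x^3 + 90x^2 + 2700x + 26605.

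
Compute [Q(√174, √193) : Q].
[Q(√174, √193) : Q] = 4

[Q(√174):Q] = 2 (min poly x^2 - 174, irreducible since 174 is squarefree > 1). For the top step, suppose √193 ∈ Q(√174), say √193 = c + d√174 with c, d ∈ Q. Squaring: 193 = c^2 + 174d^2 + 2cd√174. Since √174 ∉ Q this forces 2cd = 0. If d = 0 then √193 = c ∈ Q, contradicting 193 squarefree > 1. If c = 0 then 193 = 174d^2, so 174·193 = (174d)^2 is a perfect square in Q — but 174·193 = 33582 is not a perfect square (since 174 and 193 are distinct squarefree integers). Contradiction. Hence √193 ∉ Q(√174), so x^2 - 193 stays irreducible over Q(√174) and [Q(√174, √193) : Q(√174)] = 2. By the tower law, [Q(√174, √193) : Q] = 2 · 2 = 4.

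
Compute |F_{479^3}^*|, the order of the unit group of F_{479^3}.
|F_{479^3}^*| = 109902238

F_{479^3} has 479^3 = 109902239 elements; its multiplicative group consists of all nonzero elements, so |F_{479^3}^*| = 109902239 - 1 = 109902238. (It is cyclic since any finite subgroup of the multiplicative group of a field is cyclic.)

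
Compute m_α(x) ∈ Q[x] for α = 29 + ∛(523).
m_α(x) = x^3 - 87x^2 + 2523x - 24912

Set β = α - 29 = ∛(523), so β^3 = 523. Then (α - 29)^3 - 523 = 0, i.e. α is a root of g(x) = (x - 29)^3 - 523 = x^3 - 87x^2 + 2523x - 24912. Since g(x) = h(x - 29) where h(x) = x^3 - 523, and h is irreducible over Q (because 523 is not a perfect cube, so h has no rational root, and a monic cubic with no rational root is irreducible), g is also irreducible (irreducibility is preserved under the substitution x → x - 29). Hence m_α(x) = x^3 - 87x^2 + 2523x - 24912.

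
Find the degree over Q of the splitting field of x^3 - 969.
[K : Q] = 6

The roots of x^3 - 969 are ∛969, ω∛969, ω^2∛969 where ω = e^(2πi/3) is a primitive cube root of unity, so K = Q(∛969, ω). Now [Q(∛969):Q] = 3 (since 969 is not a perfect cube, x^3 - 969 is irreducible) and [Q(ω):Q] = 2. Both 2 and 3 divide [K:Q], and [K:Q] ≤ 3·2 = 6, so [K:Q] = 6. (Equivalently: Q(∛969) ⊂ R but ω ∉ R, so [K : Q(∛969)] = 2.)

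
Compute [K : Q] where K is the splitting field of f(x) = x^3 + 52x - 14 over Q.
[K : Q] = 6

By the rational root test, any rational root of the monic integer polynomial f(x) = x^3 + 52x - 14 must be an integer dividing the constant term -14, i.e. one of ±{1, 2, 7, 14}. Evaluating: f(1) = 39, f(-1) = -67, f(2) = 98, f(-2) = -126, f(7) = 693, f(-7) = -721, f(14) = 3458, f(-14) = -3486; none is 0, so f has no rational root and is therefore irreducible over Q (a cubic with no linear factor over a field is irreducible). For an irreducible cubic, the Galois group is A_3 or S_3 according as the discriminant disc(f) = -4a^3 - 27b^2 = -4·(52)^3 - 27·(-14)^2 = -567724 is or is not a square in Q. Here disc(f) = -567724 is not a perfect square in Q, so the Galois group of f over Q is not contained in A_3 and must be all of S_3. The splitting field has degree |S_3| = 6 over Q, so [K : Q] = 6.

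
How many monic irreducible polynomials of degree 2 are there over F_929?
There are 431056 monic irreducible polynomials of degree 2 over F_929

Each element of F_{929^2} that lies in no proper subfield is a root of exactly one monic irreducible of degree 2 over F_929, and each such polynomial has 2 distinct roots in F_{929^2}. By Möbius inversion the count is N_929(2) = (1/2) Σ_{d|2} μ(2/d) · 929^d = (1/2)(μ(2)·929^1 + μ(1)·929^2) = 862112/2 = 431056.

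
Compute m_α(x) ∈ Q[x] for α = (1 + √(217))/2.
m_α(x) = x^2 - x - 54

From 2α - 1 = √(217), squaring gives (2α - 1)^2 = 217, i.e. 4α^2 - 4α + 1 = 217, so α^2 - α + (1 - 217)/4 = 0. Since 217 ≡ 1 (mod 4), (1 - 217)/4 = -54 ∈ Z. The polynomial x^2 - x - 54 has discriminant 1 - 4·(-54) = 217, which is not a perfect square in Q (d = 217 is squarefree and ≠ 1), so x^2 - x - 54 is irreducible over Q. It is the minimal polynomial of α.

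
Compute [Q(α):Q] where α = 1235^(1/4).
[Q(α):Q] = 4

α is a root of x^4 - 1235. By Eisenstein's criterion at the prime p = 5 (which divides the constant term 1235 but p^2 = 25 does not, since 1235 is squarefree), x^4 - 1235 is irreducible over Q. Hence [Q(α):Q] = 4.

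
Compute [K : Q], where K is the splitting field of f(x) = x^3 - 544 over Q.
[K : Q] = 6

The roots of x^3 - 544 are ∛544, ω∛544, ω^2∛544 where ω = e^(2πi/3) is a primitive cube root of unity, so K = Q(∛544, ω). Now [Q(∛544):Q] = 3 (since 544 is not a perfect cube, x^3 - 544 is irreducible) and [Q(ω):Q] = 2. Both 2 and 3 divide [K:Q], and [K:Q] ≤ 3·2 = 6, so [K:Q] = 6. (Equivalently: Q(∛544) ⊂ R but ω ∉ R, so [K : Q(∛544)] = 2.)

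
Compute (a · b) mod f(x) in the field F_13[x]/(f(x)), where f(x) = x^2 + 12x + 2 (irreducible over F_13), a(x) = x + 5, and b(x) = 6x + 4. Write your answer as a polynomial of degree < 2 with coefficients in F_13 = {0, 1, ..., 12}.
a · b ≡ x + 8 (mod f(x))

Multiply in F_13[x]: a(x)·b(x) = (x + 5)·(6x + 4) = 6x^2 + 8x + 7. This has degree ≥ 2, so divide by f(x) over F_13: 6x^2 + 8x + 7 = (6)·(x^2 + 12x + 2) + (x + 8). Hence a·b ≡ x + 8 (mod f). (F_13[x]/(f) is a field with 13^2 = 169 elements since f is irreducible of degree 2.)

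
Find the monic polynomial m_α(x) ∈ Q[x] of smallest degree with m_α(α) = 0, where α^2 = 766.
m_α(x) = x^2 - 766

α satisfies α^2 - 766 = 0, so x^2 - 766 annihilates α. Since d = 766 is squarefree and ≠ 1, it is not a perfect square in Q, so x^2 - 766 has no rational root and is therefore irreducible over Q (a degree-2 polynomial over a field is irreducible iff it has no root). Hence m_α(x) = x^2 - 766.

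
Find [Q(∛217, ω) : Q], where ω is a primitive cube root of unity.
[Q(∛217, ω) : Q] = 6

[Q(∛217):Q] = 3 (min poly x^3 - 217, irreducible since 217 is not a perfect cube). [Q(ω):Q] = 2 (min poly x^2 + x + 1). Since Q(∛217) ⊂ R and ω ∉ R, we have ω ∉ Q(∛217), so x^2 + x + 1 remains irreducible over Q(∛217) and [Q(∛217, ω) : Q(∛217)] = 2. By the tower law, [Q(∛217, ω) : Q] = 3 · 2 = 6. (In fact Q(∛217, ω) is the splitting field of x^3 - 217 over Q.)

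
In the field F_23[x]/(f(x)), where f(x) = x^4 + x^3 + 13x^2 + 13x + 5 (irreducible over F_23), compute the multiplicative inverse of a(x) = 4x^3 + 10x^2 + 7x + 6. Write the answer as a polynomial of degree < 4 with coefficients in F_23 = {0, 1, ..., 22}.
a(x)^(-1) ≡ 22x^3 + 14x^2 + 15x + 17 (mod f(x))

Since f is irreducible over F_23, F_23[x]/(f) is a field and a(x) ≠ 0 has an inverse. Apply the extended Euclidean algorithm to f(x) and a(x) in F_23[x]: f(x) = (6x + 14)·a(x) + (15x^2 + 17x + 13);  a(x) = (11x + 2)·(15x^2 + 17x + 13) + (14x + 3);  (15x^2 + 17x + 13) = (6x + 18)·(14x + 3) + (5). The last nonzero remainder is the constant 5 = gcd(f, a) in F_23. Back-substituting through the division chain expresses 5 = s(x)·a(x) + t(x)·f(x) with s(x) ≡ 18x^3 + x^2 + 6x + 16 (mod f), so (18x^3 + x^2 + 6x + 16)·a(x) ≡ 5 (mod f). Multiplying by 5^(-1) ≡ 14 in F_23 gives a(x)^(-1) ≡ 14·(18x^3 + x^2 + 6x + 16) ≡ 22x^3 + 14x^2 + 15x + 17 (mod f). Check: (4x^3 + 10x^2 + 7x + 6)·(22x^3 + 14x^2 + 15x + 17) = 19x^6 + 9x^4 + 11x^3 + 14x^2 + 2x + 10 ≡ 1 (mod x^4 + x^3 + 13x^2 + 13x + 5).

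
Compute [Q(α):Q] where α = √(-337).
[Q(α):Q] = 2

[Q(α):Q] equals the degree of the minimal polynomial of α. Here α^2 = -337 and x^2 + 337 is irreducible (d = -337 is squarefree, ≠ 1, hence not a square), so deg(m_α) = 2. Thus [Q(α):Q] = 2.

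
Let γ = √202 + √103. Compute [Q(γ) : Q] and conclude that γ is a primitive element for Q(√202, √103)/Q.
[Q(γ) : Q] = 4 (equivalently, Q(γ) = Q(√202, √103))

Obviously Q(γ) ⊆ Q(√202, √103), and [Q(√202, √103):Q] = 4 (since 202, 103 are distinct squarefree integers > 1 with 20806 not a perfect square). To show equality we compute the minimal polynomial of γ. From γ = √202 + √103: γ^2 = 202 + 2√(20806) + 103 = 305 + 2√(20806), so γ^2 - 305 = 2√(20806); squaring, (γ^2 - 305)^2 = 4·20806, i.e. γ^4 - 610γ^2 + 93025 - 83224 = 0, i.e. γ^4 - 610γ^2 + 9801 = 0. So γ is a root of x^4 - 610x^2 + 9801. This polynomial is irreducible over Q: it has no rational root (each ±√202 ± √103 is irrational), and any factorization into two quadratics over Q would force √(20806) ∈ Q (pairing opposite roots) or √202, √103 ∈ Q (other pairings), all impossible. Hence [Q(γ):Q] = 4 = [Q(√202, √103):Q], so Q(γ) = Q(√202, √103).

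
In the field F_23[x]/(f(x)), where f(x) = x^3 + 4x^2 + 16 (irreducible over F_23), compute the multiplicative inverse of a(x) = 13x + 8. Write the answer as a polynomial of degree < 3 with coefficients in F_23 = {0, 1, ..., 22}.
a(x)^(-1) ≡ 20x^2 + 4x + 17 (mod f(x))

Since f is irreducible over F_23, F_23[x]/(f) is a field and a(x) ≠ 0 has an inverse. Apply the extended Euclidean algorithm to f(x) and a(x) in F_23[x]: f(x) = (16x^2 + 17x + 9)·a(x) + (13). The last nonzero remainder is the constant 13 = gcd(f, a) in F_23. Back-substituting through the division chain expresses 13 = s(x)·a(x) + t(x)·f(x) with s(x) ≡ 7x^2 + 6x + 14 (mod f), so (7x^2 + 6x + 14)·a(x) ≡ 13 (mod f). Multiplying by 13^(-1) ≡ 16 in F_23 gives a(x)^(-1) ≡ 16·(7x^2 + 6x + 14) ≡ 20x^2 + 4x + 17 (mod f). Check: (13x + 8)·(20x^2 + 4x + 17) = 7x^3 + 5x^2 + 21 ≡ 1 (mod x^3 + 4x^2 + 16).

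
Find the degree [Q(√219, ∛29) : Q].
[Q(√219, ∛29) : Q] = 6

Let L = Q(√219, ∛29). Since Q(√219) ⊂ L and [Q(√219):Q] = 2, the tower law gives 2 | [L:Q]. Likewise Q(∛29) ⊂ L with [Q(∛29):Q] = 3 (because 29 is not a perfect cube), so 3 | [L:Q]. As gcd(2,3) = 1, [L:Q] is divisible by 6. Conversely L is generated over Q by √219 and ∛29, so [L:Q] ≤ 2·3 = 6. Therefore [Q(√219, ∛29) : Q] = 6.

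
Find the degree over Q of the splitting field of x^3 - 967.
[K : Q] = 6

The roots of x^3 - 967 are ∛967, ω∛967, ω^2∛967 where ω = e^(2πi/3) is a primitive cube root of unity, so K = Q(∛967, ω). Now [Q(∛967):Q] = 3 (since 967 is not a perfect cube, x^3 - 967 is irreducible) and [Q(ω):Q] = 2. Both 2 and 3 divide [K:Q], and [K:Q] ≤ 3·2 = 6, so [K:Q] = 6. (Equivalently: Q(∛967) ⊂ R but ω ∉ R, so [K : Q(∛967)] = 2.)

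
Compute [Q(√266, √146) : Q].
[Q(√266, √146) : Q] = 4

[Q(√266):Q] = 2 (min poly x^2 - 266, irreducible since 266 is squarefree > 1). For the top step, suppose √146 ∈ Q(√266), say √146 = c + d√266 with c, d ∈ Q. Squaring: 146 = c^2 + 266d^2 + 2cd√266. Since √266 ∉ Q this forces 2cd = 0. If d = 0 then √146 = c ∈ Q, contradicting 146 squarefree > 1. If c = 0 then 146 = 266d^2, so 266·146 = (266d)^2 is a perfect square in Q — but 266·146 = 38836 is not a perfect square (since 266 and 146 are distinct squarefree integers). Contradiction. Hence √146 ∉ Q(√266), so x^2 - 146 stays irreducible over Q(√266) and [Q(√266, √146) : Q(√266)] = 2. By the tower law, [Q(√266, √146) : Q] = 2 · 2 = 4.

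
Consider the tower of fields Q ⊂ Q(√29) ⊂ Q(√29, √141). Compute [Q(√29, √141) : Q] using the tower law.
[Q(√29, √141) : Q] = 4

[Q(√29):Q] = 2 (min poly x^2 - 29, irreducible since 29 is squarefree > 1). For the top step, suppose √141 ∈ Q(√29), say √141 = c + d√29 with c, d ∈ Q. Squaring: 141 = c^2 + 29d^2 + 2cd√29. Since √29 ∉ Q this forces 2cd = 0. If d = 0 then √141 = c ∈ Q, contradicting 141 squarefree > 1. If c = 0 then 141 = 29d^2, so 29·141 = (29d)^2 is a perfect square in Q — but 29·141 = 4089 is not a perfect square (since 29 and 141 are distinct squarefree integers). Contradiction. Hence √141 ∉ Q(√29), so x^2 - 141 stays irreducible over Q(√29) and [Q(√29, √141) : Q(√29)] = 2. By the tower law, [Q(√29, √141) : Q] = 2 · 2 = 4.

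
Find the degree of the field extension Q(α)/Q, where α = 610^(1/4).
[Q(α):Q] = 4

α is a root of x^4 - 610. By Eisenstein's criterion at the prime p = 2 (which divides the constant term 610 but p^2 = 4 does not, since 610 is squarefree), x^4 - 610 is irreducible over Q. Hence [Q(α):Q] = 4.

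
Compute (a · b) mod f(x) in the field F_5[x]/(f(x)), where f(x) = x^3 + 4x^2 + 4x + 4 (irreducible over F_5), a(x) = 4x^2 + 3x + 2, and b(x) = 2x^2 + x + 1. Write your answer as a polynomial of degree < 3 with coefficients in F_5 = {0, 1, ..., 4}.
a · b ≡ 2x^2 + x (mod f(x))

Multiply in F_5[x]: a(x)·b(x) = (4x^2 + 3x + 2)·(2x^2 + x + 1) = 3x^4 + x^2 + 2. This has degree ≥ 3, so divide by f(x) over F_5: 3x^4 + x^2 + 2 = (3x + 3)·(x^3 + 4x^2 + 4x + 4) + (2x^2 + x). Hence a·b ≡ 2x^2 + x (mod f). (F_5[x]/(f) is a field with 5^3 = 125 elements since f is irreducible of degree 3.)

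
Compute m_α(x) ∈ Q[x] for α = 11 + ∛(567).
m_α(x) = x^3 - 33x^2 + 363x - 1898

Set β = α - 11 = ∛(567), so β^3 = 567. Then (α - 11)^3 - 567 = 0, i.e. α is a root of g(x) = (x - 11)^3 - 567 = x^3 - 33x^2 + 363x - 1898. Since g(x) = h(x - 11) where h(x) = x^3 - 567, and h is irreducible over Q (because 567 is not a perfect cube, so h has no rational root, and a monic cubic with no rational root is irreducible), g is also irreducible (irreducibility is preserved under the substitution x → x - 11). Hence m_α(x) = x^3 - 33x^2 + 363x - 1898.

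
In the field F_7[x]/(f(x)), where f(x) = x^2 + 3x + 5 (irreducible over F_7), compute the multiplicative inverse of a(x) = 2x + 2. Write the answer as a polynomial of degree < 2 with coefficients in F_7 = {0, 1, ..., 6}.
a(x)^(-1) ≡ x + 2 (mod f(x))

Since f is irreducible over F_7, F_7[x]/(f) is a field and a(x) ≠ 0 has an inverse. Apply the extended Euclidean algorithm to f(x) and a(x) in F_7[x]: f(x) = (4x + 1)·a(x) + (3). The last nonzero remainder is the constant 3 = gcd(f, a) in F_7. Back-substituting through the division chain expresses 3 = s(x)·a(x) + t(x)·f(x) with s(x) ≡ 3x + 6 (mod f), so (3x + 6)·a(x) ≡ 3 (mod f). Multiplying by 3^(-1) ≡ 5 in F_7 gives a(x)^(-1) ≡ 5·(3x + 6) ≡ x + 2 (mod f). Check: (2x + 2)·(x + 2) = 2x^2 + 6x + 4 ≡ 1 (mod x^2 + 3x + 5).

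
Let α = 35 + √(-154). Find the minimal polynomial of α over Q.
m_α(x) = x^2 - 70x + 1379

From α - 35 = √(-154), squaring gives (α - 35)^2 = -154, i.e. α^2 - 70α + 1225 = -154, so α^2 - 70α + 1379 = 0. The discriminant of x^2 - 70x + 1379 is (-70)^2 - 4·(1379) = 4900 - 5516 = -616, and 4·(-154) is not a perfect square in Q since -154 is squarefree and ≠ 1. Hence x^2 - 70x + 1379 is irreducible over Q and is the minimal polynomial of α.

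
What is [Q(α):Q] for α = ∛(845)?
[Q(α):Q] = 3

The minimal polynomial of α is x^3 - 845, irreducible over Q since 845 is not a perfect cube (so x^3 - 845 has no rational root). Hence [Q(α):Q] = deg(m_α) = 3.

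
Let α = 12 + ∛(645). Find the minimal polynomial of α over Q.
m_α(x) = x^3 - 36x^2 + 432x - 2373

Set β = α - 12 = ∛(645), so β^3 = 645. Then (α - 12)^3 - 645 = 0, i.e. α is a root of g(x) = (x - 12)^3 - 645 = x^3 - 36x^2 + 432x - 2373. Since g(x) = h(x - 12) where h(x) = x^3 - 645, and h is irreducible over Q (because 645 is not a perfect cube, so h has no rational root, and a monic cubic with no rational root is irreducible), g is also irreducible (irreducibility is preserved under the substitution x → x - 12). Hence m_α(x) = x^3 - 36x^2 + 432x - 2373.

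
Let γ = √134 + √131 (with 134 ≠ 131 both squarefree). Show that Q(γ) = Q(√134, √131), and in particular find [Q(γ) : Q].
[Q(γ) : Q] = 4 (equivalently, Q(γ) = Q(√134, √131))

Obviously Q(γ) ⊆ Q(√134, √131), and [Q(√134, √131):Q] = 4 (since 134, 131 are distinct squarefree integers > 1 with 17554 not a perfect square). To show equality we compute the minimal polynomial of γ. From γ = √134 + √131: γ^2 = 134 + 2√(17554) + 131 = 265 + 2√(17554), so γ^2 - 265 = 2√(17554); squaring, (γ^2 - 265)^2 = 4·17554, i.e. γ^4 - 530γ^2 + 70225 - 70216 = 0, i.e. γ^4 - 530γ^2 + 9 = 0. So γ is a root of x^4 - 530x^2 + 9. This polynomial is irreducible over Q: it has no rational root (each ±√134 ± √131 is irrational), and any factorization into two quadratics over Q would force √(17554) ∈ Q (pairing opposite roots) or √134, √131 ∈ Q (other pairings), all impossible. Hence [Q(γ):Q] = 4 = [Q(√134, √131):Q], so Q(γ) = Q(√134, √131).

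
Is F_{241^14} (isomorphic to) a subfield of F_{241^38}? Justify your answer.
No: F_{241^14} is not a subfield of F_{241^38}

F_{p^m} embeds in F_{p^n} iff m | n. Here 14 ∤ 38 (since 38 = 2·14 + 10 with remainder 10 ≠ 0), so F_{241^14} is not a subfield of F_{241^38}. Equivalently: if it were, the tower law would give 14 = [F_{241^14}:F_241] dividing [F_{241^38}:F_241] = 38, contradiction.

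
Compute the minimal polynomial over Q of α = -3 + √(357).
m_α(x) = x^2 + 6x - 348

From α + 3 = √(357), squaring gives (α + 3)^2 = 357, i.e. α^2 + 6α + 9 = 357, so α^2 + 6α - 348 = 0. The discriminant of x^2 + 6x - 348 is (6)^2 - 4·(-348) = 36 + 1392 = 1428, and 4·(357) is not a perfect square in Q since 357 is squarefree and ≠ 1. Hence x^2 + 6x - 348 is irreducible over Q and is the minimal polynomial of α.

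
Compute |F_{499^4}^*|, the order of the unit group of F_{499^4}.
|F_{499^4}^*| = 62001498000

F_{499^4} has 499^4 = 62001498001 elements; its multiplicative group consists of all nonzero elements, so |F_{499^4}^*| = 62001498001 - 1 = 62001498000. (It is cyclic since any finite subgroup of the multiplicative group of a field is cyclic.)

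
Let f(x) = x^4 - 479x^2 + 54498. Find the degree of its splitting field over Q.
[K : Q] = 4

Solving the quadratic in x^2: x^2 = (479 ± √(479^2 - 4·54498))/2 = (479 ± √11449)/2 = (479 ± 107)/2, giving x^2 = 293 or x^2 = 186. So f(x) = (x^2 - 293)(x^2 - 186) and the roots of f are ±√293, ±√186. Hence the splitting field is K = Q(√293, √186). Since 293 and 186 are distinct squarefree integers > 1, their product 54498 is not a perfect square, so √186 ∉ Q(√293). By the tower law [K:Q] = [Q(√293,√186):Q(√293)] · [Q(√293):Q] = 2 · 2 = 4.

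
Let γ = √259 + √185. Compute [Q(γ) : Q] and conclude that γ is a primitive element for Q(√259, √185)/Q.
[Q(γ) : Q] = 4 (equivalently, Q(γ) = Q(√259, √185))

Obviously Q(γ) ⊆ Q(√259, √185), and [Q(√259, √185):Q] = 4 (since 259, 185 are distinct squarefree integers > 1 with 47915 not a perfect square). To show equality we compute the minimal polynomial of γ. From γ = √259 + √185: γ^2 = 259 + 2√(47915) + 185 = 444 + 2√(47915), so γ^2 - 444 = 2√(47915); squaring, (γ^2 - 444)^2 = 4·47915, i.e. γ^4 - 888γ^2 + 197136 - 191660 = 0, i.e. γ^4 - 888γ^2 + 5476 = 0. So γ is a root of x^4 - 888x^2 + 5476. This polynomial is irreducible over Q: it has no rational root (each ±√259 ± √185 is irrational), and any factorization into two quadratics over Q would force √(47915) ∈ Q (pairing opposite roots) or √259, √185 ∈ Q (other pairings), all impossible. Hence [Q(γ):Q] = 4 = [Q(√259, √185):Q], so Q(γ) = Q(√259, √185).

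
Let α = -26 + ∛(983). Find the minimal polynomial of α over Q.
m_α(x) = x^3 + 78x^2 + 2028x + 16593

Set β = α + 26 = ∛(983), so β^3 = 983. Then (α + 26)^3 - 983 = 0, i.e. α is a root of g(x) = (x + 26)^3 - 983 = x^3 + 78x^2 + 2028x + 16593. Since g(x) = h(x + 26) where h(x) = x^3 - 983, and h is irreducible over Q (because 983 is not a perfect cube, so h has no rational root, and a monic cubic with no rational root is irreducible), g is also irreducible (irreducibility is preserved under the substitution x → x + 26). Hence m_α(x) = x^3 + 78x^2 + 2028x + 16593.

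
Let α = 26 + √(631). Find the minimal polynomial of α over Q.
m_α(x) = x^2 - 52x + 45

From α - 26 = √(631), squaring gives (α - 26)^2 = 631, i.e. α^2 - 52α + 676 = 631, so α^2 - 52α + 45 = 0. The discriminant of x^2 - 52x + 45 is (-52)^2 - 4·(45) = 2704 - 180 = 2524, and 4·(631) is not a perfect square in Q since 631 is squarefree and ≠ 1. Hence x^2 - 52x + 45 is irreducible over Q and is the minimal polynomial of α.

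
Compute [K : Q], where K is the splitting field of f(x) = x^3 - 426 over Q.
[K : Q] = 6

The roots of x^3 - 426 are ∛426, ω∛426, ω^2∛426 where ω = e^(2πi/3) is a primitive cube root of unity, so K = Q(∛426, ω). Now [Q(∛426):Q] = 3 (since 426 is not a perfect cube, x^3 - 426 is irreducible) and [Q(ω):Q] = 2. Both 2 and 3 divide [K:Q], and [K:Q] ≤ 3·2 = 6, so [K:Q] = 6. (Equivalently: Q(∛426) ⊂ R but ω ∉ R, so [K : Q(∛426)] = 2.)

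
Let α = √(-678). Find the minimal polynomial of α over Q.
m_α(x) = x^2 + 678

α satisfies α^2 + 678 = 0, so x^2 + 678 annihilates α. Since d = -678 is squarefree and ≠ 1, it is not a perfect square in Q, so x^2 + 678 has no rational root and is therefore irreducible over Q (a degree-2 polynomial over a field is irreducible iff it has no root). Hence m_α(x) = x^2 + 678.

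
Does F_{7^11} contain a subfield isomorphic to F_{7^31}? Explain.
No: F_{7^31} is not a subfield of F_{7^11}

F_{p^m} embeds in F_{p^n} iff m | n. Here 31 ∤ 11 (since 11 = 0·31 + 11 with remainder 11 ≠ 0), so F_{7^31} is not a subfield of F_{7^11}. Equivalently: if it were, the tower law would give 31 = [F_{7^31}:F_7] dividing [F_{7^11}:F_7] = 11, contradiction.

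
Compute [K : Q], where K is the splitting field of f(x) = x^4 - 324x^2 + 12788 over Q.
[K : Q] = 4

Solving the quadratic in x^2: x^2 = (324 ± √(324^2 - 4·12788))/2 = (324 ± √53824)/2 = (324 ± 232)/2, giving x^2 = 46 or x^2 = 278. So f(x) = (x^2 - 46)(x^2 - 278) and the roots of f are ±√46, ±√278. Hence the splitting field is K = Q(√46, √278). Since 46 and 278 are distinct squarefree integers > 1, their product 12788 is not a perfect square, so √278 ∉ Q(√46). By the tower law [K:Q] = [Q(√46,√278):Q(√46)] · [Q(√46):Q] = 2 · 2 = 4.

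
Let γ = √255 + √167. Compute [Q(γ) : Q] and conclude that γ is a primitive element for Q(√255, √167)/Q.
[Q(γ) : Q] = 4 (equivalently, Q(γ) = Q(√255, √167))

Obviously Q(γ) ⊆ Q(√255, √167), and [Q(√255, √167):Q] = 4 (since 255, 167 are distinct squarefree integers > 1 with 42585 not a perfect square). To show equality we compute the minimal polynomial of γ. From γ = √255 + √167: γ^2 = 255 + 2√(42585) + 167 = 422 + 2√(42585), so γ^2 - 422 = 2√(42585); squaring, (γ^2 - 422)^2 = 4·42585, i.e. γ^4 - 844γ^2 + 178084 - 170340 = 0, i.e. γ^4 - 844γ^2 + 7744 = 0. So γ is a root of x^4 - 844x^2 + 7744. This polynomial is irreducible over Q: it has no rational root (each ±√255 ± √167 is irrational), and any factorization into two quadratics over Q would force √(42585) ∈ Q (pairing opposite roots) or √255, √167 ∈ Q (other pairings), all impossible. Hence [Q(γ):Q] = 4 = [Q(√255, √167):Q], so Q(γ) = Q(√255, √167).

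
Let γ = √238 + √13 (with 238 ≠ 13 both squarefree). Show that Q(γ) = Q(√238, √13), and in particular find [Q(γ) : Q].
[Q(γ) : Q] = 4 (equivalently, Q(γ) = Q(√238, √13))

Obviously Q(γ) ⊆ Q(√238, √13), and [Q(√238, √13):Q] = 4 (since 238, 13 are distinct squarefree integers > 1 with 3094 not a perfect square). To show equality we compute the minimal polynomial of γ. From γ = √238 + √13: γ^2 = 238 + 2√(3094) + 13 = 251 + 2√(3094), so γ^2 - 251 = 2√(3094); squaring, (γ^2 - 251)^2 = 4·3094, i.e. γ^4 - 502γ^2 + 63001 - 12376 = 0, i.e. γ^4 - 502γ^2 + 50625 = 0. So γ is a root of x^4 - 502x^2 + 50625. This polynomial is irreducible over Q: it has no rational root (each ±√238 ± √13 is irrational), and any factorization into two quadratics over Q would force √(3094) ∈ Q (pairing opposite roots) or √238, √13 ∈ Q (other pairings), all impossible. Hence [Q(γ):Q] = 4 = [Q(√238, √13):Q], so Q(γ) = Q(√238, √13).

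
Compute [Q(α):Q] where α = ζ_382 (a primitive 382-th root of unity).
[Q(α):Q] = 190

The minimal polynomial of ζ_382 over Q is the 382-th cyclotomic polynomial Φ_382(x), which is irreducible over Q and has degree φ(382) = 190. Hence [Q(α):Q] = φ(382) = 190.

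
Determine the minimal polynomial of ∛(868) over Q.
m_α(x) = x^3 - 868

α satisfies α^3 = 868, so x^3 - 868 annihilates α. By the rational root test, a rational root p/q (in lowest terms) of x^3 - 868 would satisfy p^3 = 868 q^3, forcing q = 1 and p^3 = 868; but 868 is not a perfect cube, contradiction. A monic cubic over Q with no rational root is irreducible (any nontrivial factorization would include a linear factor). Hence x^3 - 868 is the minimal polynomial of α, and in particular [Q(α):Q] = 3.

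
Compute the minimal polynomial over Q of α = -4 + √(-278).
m_α(x) = x^2 + 8x + 294

From α + 4 = √(-278), squaring gives (α + 4)^2 = -278, i.e. α^2 + 8α + 16 = -278, so α^2 + 8α + 294 = 0. The discriminant of x^2 + 8x + 294 is (8)^2 - 4·(294) = 64 - 1176 = -1112, and 4·(-278) is not a perfect square in Q since -278 is squarefree and ≠ 1. Hence x^2 + 8x + 294 is irreducible over Q and is the minimal polynomial of α.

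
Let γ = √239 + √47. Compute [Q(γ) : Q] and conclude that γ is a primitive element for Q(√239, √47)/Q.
[Q(γ) : Q] = 4 (equivalently, Q(γ) = Q(√239, √47))

Obviously Q(γ) ⊆ Q(√239, √47), and [Q(√239, √47):Q] = 4 (since 239, 47 are distinct squarefree integers > 1 with 11233 not a perfect square). To show equality we compute the minimal polynomial of γ. From γ = √239 + √47: γ^2 = 239 + 2√(11233) + 47 = 286 + 2√(11233), so γ^2 - 286 = 2√(11233); squaring, (γ^2 - 286)^2 = 4·11233, i.e. γ^4 - 572γ^2 + 81796 - 44932 = 0, i.e. γ^4 - 572γ^2 + 36864 = 0. So γ is a root of x^4 - 572x^2 + 36864. This polynomial is irreducible over Q: it has no rational root (each ±√239 ± √47 is irrational), and any factorization into two quadratics over Q would force √(11233) ∈ Q (pairing opposite roots) or √239, √47 ∈ Q (other pairings), all impossible. Hence [Q(γ):Q] = 4 = [Q(√239, √47):Q], so Q(γ) = Q(√239, √47).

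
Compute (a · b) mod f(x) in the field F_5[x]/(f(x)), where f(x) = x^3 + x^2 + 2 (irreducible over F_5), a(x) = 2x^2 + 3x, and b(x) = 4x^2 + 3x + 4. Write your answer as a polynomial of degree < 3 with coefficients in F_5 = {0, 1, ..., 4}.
a · b ≡ 2x^2 + x (mod f(x))

Multiply in F_5[x]: a(x)·b(x) = (2x^2 + 3x)·(4x^2 + 3x + 4) = 3x^4 + 3x^3 + 2x^2 + 2x. This has degree ≥ 3, so divide by f(x) over F_5: 3x^4 + 3x^3 + 2x^2 + 2x = (3x)·(x^3 + x^2 + 2) + (2x^2 + x). Hence a·b ≡ 2x^2 + x (mod f). (F_5[x]/(f) is a field with 5^3 = 125 elements since f is irreducible of degree 3.)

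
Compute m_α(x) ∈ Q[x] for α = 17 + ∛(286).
m_α(x) = x^3 - 51x^2 + 867x - 5199

Set β = α - 17 = ∛(286), so β^3 = 286. Then (α - 17)^3 - 286 = 0, i.e. α is a root of g(x) = (x - 17)^3 - 286 = x^3 - 51x^2 + 867x - 5199. Since g(x) = h(x - 17) where h(x) = x^3 - 286, and h is irreducible over Q (because 286 is not a perfect cube, so h has no rational root, and a monic cubic with no rational root is irreducible), g is also irreducible (irreducibility is preserved under the substitution x → x - 17). Hence m_α(x) = x^3 - 51x^2 + 867x - 5199.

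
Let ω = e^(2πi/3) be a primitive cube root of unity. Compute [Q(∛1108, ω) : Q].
[Q(∛1108, ω) : Q] = 6

[Q(∛1108):Q] = 3 (min poly x^3 - 1108, irreducible since 1108 is not a perfect cube). [Q(ω):Q] = 2 (min poly x^2 + x + 1). Since Q(∛1108) ⊂ R and ω ∉ R, we have ω ∉ Q(∛1108), so x^2 + x + 1 remains irreducible over Q(∛1108) and [Q(∛1108, ω) : Q(∛1108)] = 2. By the tower law, [Q(∛1108, ω) : Q] = 3 · 2 = 6. (In fact Q(∛1108, ω) is the splitting field of x^3 - 1108 over Q.)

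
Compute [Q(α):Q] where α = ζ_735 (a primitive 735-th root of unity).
[Q(α):Q] = 336

The minimal polynomial of ζ_735 over Q is the 735-th cyclotomic polynomial Φ_735(x), which is irreducible over Q and has degree φ(735) = 336. Hence [Q(α):Q] = φ(735) = 336.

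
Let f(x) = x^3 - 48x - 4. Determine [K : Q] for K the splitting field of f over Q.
[K : Q] = 6

By the rational root test, any rational root of the monic integer polynomial f(x) = x^3 - 48x - 4 must be an integer dividing the constant term -4, i.e. one of ±{1, 2, 4}. Evaluating: f(1) = -51, f(-1) = 43, f(2) = -92, f(-2) = 84, f(4) = -132, f(-4) = 124; none is 0, so f has no rational root and is therefore irreducible over Q (a cubic with no linear factor over a field is irreducible). For an irreducible cubic, the Galois group is A_3 or S_3 according as the discriminant disc(f) = -4a^3 - 27b^2 = -4·(-48)^3 - 27·(-4)^2 = 441936 is or is not a square in Q. Here disc(f) = 441936 is not a perfect square in Q, so the Galois group of f over Q is not contained in A_3 and must be all of S_3. The splitting field has degree |S_3| = 6 over Q, so [K : Q] = 6.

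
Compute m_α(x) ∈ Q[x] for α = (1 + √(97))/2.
m_α(x) = x^2 - x - 24

From 2α - 1 = √(97), squaring gives (2α - 1)^2 = 97, i.e. 4α^2 - 4α + 1 = 97, so α^2 - α + (1 - 97)/4 = 0. Since 97 ≡ 1 (mod 4), (1 - 97)/4 = -24 ∈ Z. The polynomial x^2 - x - 24 has discriminant 1 - 4·(-24) = 97, which is not a perfect square in Q (d = 97 is squarefree and ≠ 1), so x^2 - x - 24 is irreducible over Q. It is the minimal polynomial of α.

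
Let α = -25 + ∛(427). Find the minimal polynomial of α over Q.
m_α(x) = x^3 + 75x^2 + 1875x + 15198

Set β = α + 25 = ∛(427), so β^3 = 427. Then (α + 25)^3 - 427 = 0, i.e. α is a root of g(x) = (x + 25)^3 - 427 = x^3 + 75x^2 + 1875x + 15198. Since g(x) = h(x + 25) where h(x) = x^3 - 427, and h is irreducible over Q (because 427 is not a perfect cube, so h has no rational root, and a monic cubic with no rational root is irreducible), g is also irreducible (irreducibility is preserved under the substitution x → x + 25). Hence m_α(x) = x^3 + 75x^2 + 1875x + 15198.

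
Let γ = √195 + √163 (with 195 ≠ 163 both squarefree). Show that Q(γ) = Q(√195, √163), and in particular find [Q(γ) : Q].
[Q(γ) : Q] = 4 (equivalently, Q(γ) = Q(√195, √163))

Obviously Q(γ) ⊆ Q(√195, √163), and [Q(√195, √163):Q] = 4 (since 195, 163 are distinct squarefree integers > 1 with 31785 not a perfect square). To show equality we compute the minimal polynomial of γ. From γ = √195 + √163: γ^2 = 195 + 2√(31785) + 163 = 358 + 2√(31785), so γ^2 - 358 = 2√(31785); squaring, (γ^2 - 358)^2 = 4·31785, i.e. γ^4 - 716γ^2 + 128164 - 127140 = 0, i.e. γ^4 - 716γ^2 + 1024 = 0. So γ is a root of x^4 - 716x^2 + 1024. This polynomial is irreducible over Q: it has no rational root (each ±√195 ± √163 is irrational), and any factorization into two quadratics over Q would force √(31785) ∈ Q (pairing opposite roots) or √195, √163 ∈ Q (other pairings), all impossible. Hence [Q(γ):Q] = 4 = [Q(√195, √163):Q], so Q(γ) = Q(√195, √163).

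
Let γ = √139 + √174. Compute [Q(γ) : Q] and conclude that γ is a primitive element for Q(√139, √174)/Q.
[Q(γ) : Q] = 4 (equivalently, Q(γ) = Q(√139, √174))

Obviously Q(γ) ⊆ Q(√139, √174), and [Q(√139, √174):Q] = 4 (since 139, 174 are distinct squarefree integers > 1 with 24186 not a perfect square). To show equality we compute the minimal polynomial of γ. From γ = √139 + √174: γ^2 = 139 + 2√(24186) + 174 = 313 + 2√(24186), so γ^2 - 313 = 2√(24186); squaring, (γ^2 - 313)^2 = 4·24186, i.e. γ^4 - 626γ^2 + 97969 - 96744 = 0, i.e. γ^4 - 626γ^2 + 1225 = 0. So γ is a root of x^4 - 626x^2 + 1225. This polynomial is irreducible over Q: it has no rational root (each ±√139 ± √174 is irrational), and any factorization into two quadratics over Q would force √(24186) ∈ Q (pairing opposite roots) or √139, √174 ∈ Q (other pairings), all impossible. Hence [Q(γ):Q] = 4 = [Q(√139, √174):Q], so Q(γ) = Q(√139, √174).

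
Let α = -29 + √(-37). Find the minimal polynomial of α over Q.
m_α(x) = x^2 + 58x + 878

From α + 29 = √(-37), squaring gives (α + 29)^2 = -37, i.e. α^2 + 58α + 841 = -37, so α^2 + 58α + 878 = 0. The discriminant of x^2 + 58x + 878 is (58)^2 - 4·(878) = 3364 - 3512 = -148, and 4·(-37) is not a perfect square in Q since -37 is squarefree and ≠ 1. Hence x^2 + 58x + 878 is irreducible over Q and is the minimal polynomial of α.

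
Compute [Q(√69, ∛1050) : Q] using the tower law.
[Q(√69, ∛1050) : Q] = 6

Let L = Q(√69, ∛1050). Since Q(√69) ⊂ L and [Q(√69):Q] = 2, the tower law gives 2 | [L:Q]. Likewise Q(∛1050) ⊂ L with [Q(∛1050):Q] = 3 (because 1050 is not a perfect cube), so 3 | [L:Q]. As gcd(2,3) = 1, [L:Q] is divisible by 6. Conversely L is generated over Q by √69 and ∛1050, so [L:Q] ≤ 2·3 = 6. Therefore [Q(√69, ∛1050) : Q] = 6.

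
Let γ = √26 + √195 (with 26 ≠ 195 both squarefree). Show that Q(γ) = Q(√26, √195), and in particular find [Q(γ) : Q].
[Q(γ) : Q] = 4 (equivalently, Q(γ) = Q(√26, √195))

Obviously Q(γ) ⊆ Q(√26, √195), and [Q(√26, √195):Q] = 4 (since 26, 195 are distinct squarefree integers > 1 with 5070 not a perfect square). To show equality we compute the minimal polynomial of γ. From γ = √26 + √195: γ^2 = 26 + 2√(5070) + 195 = 221 + 2√(5070), so γ^2 - 221 = 2√(5070); squaring, (γ^2 - 221)^2 = 4·5070, i.e. γ^4 - 442γ^2 + 48841 - 20280 = 0, i.e. γ^4 - 442γ^2 + 28561 = 0. So γ is a root of x^4 - 442x^2 + 28561. This polynomial is irreducible over Q: it has no rational root (each ±√26 ± √195 is irrational), and any factorization into two quadratics over Q would force √(5070) ∈ Q (pairing opposite roots) or √26, √195 ∈ Q (other pairings), all impossible. Hence [Q(γ):Q] = 4 = [Q(√26, √195):Q], so Q(γ) = Q(√26, √195).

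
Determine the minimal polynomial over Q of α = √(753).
m_α(x) = x^2 - 753

α satisfies α^2 - 753 = 0, so x^2 - 753 annihilates α. Since d = 753 is squarefree and ≠ 1, it is not a perfect square in Q, so x^2 - 753 has no rational root and is therefore irreducible over Q (a degree-2 polynomial over a field is irreducible iff it has no root). Hence m_α(x) = x^2 - 753.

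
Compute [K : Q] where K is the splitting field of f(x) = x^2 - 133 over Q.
[K : Q] = 2

f(x) = x^2 - 133 factors as (x - √133)(x + √133). The splitting field is K = Q(√133). Since 133 is squarefree and > 1, it is not a perfect square, so x^2 - 133 is irreducible over Q and [Q(√133) : Q] = 2. Hence [K : Q] = 2.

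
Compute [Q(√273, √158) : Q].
[Q(√273, √158) : Q] = 4

[Q(√273):Q] = 2 (min poly x^2 - 273, irreducible since 273 is squarefree > 1). For the top step, suppose √158 ∈ Q(√273), say √158 = c + d√273 with c, d ∈ Q. Squaring: 158 = c^2 + 273d^2 + 2cd√273. Since √273 ∉ Q this forces 2cd = 0. If d = 0 then √158 = c ∈ Q, contradicting 158 squarefree > 1. If c = 0 then 158 = 273d^2, so 273·158 = (273d)^2 is a perfect square in Q — but 273·158 = 43134 is not a perfect square (since 273 and 158 are distinct squarefree integers). Contradiction. Hence √158 ∉ Q(√273), so x^2 - 158 stays irreducible over Q(√273) and [Q(√273, √158) : Q(√273)] = 2. By the tower law, [Q(√273, √158) : Q] = 2 · 2 = 4.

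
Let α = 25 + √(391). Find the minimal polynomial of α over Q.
m_α(x) = x^2 - 50x + 234

From α - 25 = √(391), squaring gives (α - 25)^2 = 391, i.e. α^2 - 50α + 625 = 391, so α^2 - 50α + 234 = 0. The discriminant of x^2 - 50x + 234 is (-50)^2 - 4·(234) = 2500 - 936 = 1564, and 4·(391) is not a perfect square in Q since 391 is squarefree and ≠ 1. Hence x^2 - 50x + 234 is irreducible over Q and is the minimal polynomial of α.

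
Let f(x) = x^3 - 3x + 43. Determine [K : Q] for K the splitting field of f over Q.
[K : Q] = 6

By the rational root test, any rational root of the monic integer polynomial f(x) = x^3 - 3x + 43 must be an integer dividing the constant term 43, i.e. one of ±{1, 43}. Evaluating: f(1) = 41, f(-1) = 45, f(43) = 79421, f(-43) = -79335; none is 0, so f has no rational root and is therefore irreducible over Q (a cubic with no linear factor over a field is irreducible). For an irreducible cubic, the Galois group is A_3 or S_3 according as the discriminant disc(f) = -4a^3 - 27b^2 = -4·(-3)^3 - 27·(43)^2 = -49815 is or is not a square in Q. Here disc(f) = -49815 is not a perfect square in Q, so the Galois group of f over Q is not contained in A_3 and must be all of S_3. The splitting field has degree |S_3| = 6 over Q, so [K : Q] = 6.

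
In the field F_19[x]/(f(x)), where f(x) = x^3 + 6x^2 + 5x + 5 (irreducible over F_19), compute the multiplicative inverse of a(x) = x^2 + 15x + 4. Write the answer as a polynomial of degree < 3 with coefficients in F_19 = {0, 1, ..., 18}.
a(x)^(-1) ≡ 12x^2 + 3x + 6 (mod f(x))

Since f is irreducible over F_19, F_19[x]/(f) is a field and a(x) ≠ 0 has an inverse. Apply the extended Euclidean algorithm to f(x) and a(x) in F_19[x]: f(x) = (x + 10)·a(x) + (3x + 3);  a(x) = (13x + 11)·(3x + 3) + (9). The last nonzero remainder is the constant 9 = gcd(f, a) in F_19. Back-substituting through the division chain expresses 9 = s(x)·a(x) + t(x)·f(x) with s(x) ≡ 13x^2 + 8x + 16 (mod f), so (13x^2 + 8x + 16)·a(x) ≡ 9 (mod f). Multiplying by 9^(-1) ≡ 17 in F_19 gives a(x)^(-1) ≡ 17·(13x^2 + 8x + 16) ≡ 12x^2 + 3x + 6 (mod f). Check: (x^2 + 15x + 4)·(12x^2 + 3x + 6) = 12x^4 + 12x^3 + 4x^2 + 7x + 5 ≡ 1 (mod x^3 + 6x^2 + 5x + 5).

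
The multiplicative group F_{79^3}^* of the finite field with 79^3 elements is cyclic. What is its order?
|F_{79^3}^*| = 493038

F_{79^3} has 79^3 = 493039 elements; its multiplicative group consists of all nonzero elements, so |F_{79^3}^*| = 493039 - 1 = 493038. (It is cyclic since any finite subgroup of the multiplicative group of a field is cyclic.)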